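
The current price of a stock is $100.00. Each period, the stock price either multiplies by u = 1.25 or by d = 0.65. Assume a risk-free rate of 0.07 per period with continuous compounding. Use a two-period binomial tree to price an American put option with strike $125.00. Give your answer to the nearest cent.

$25.00

Risk-neutral probability p = (e^0.07 − 0.65)/(1.25 − 0.65) = 0.4225/0.6000 = 0.7042
Terminal stock prices: S_uu = 156.2, S_ud = 81.25, S_dd = 42.25
Terminal payoffs (K − S): max(-31.25, 0) = 0, max(43.75, 0) = 43.75, max(82.75, 0) = 82.75
Node u (S = 125): continuation = e^(−0.07)·[0.7042·0.0000 + 0.2958·43.7500] = 12.0671; exercise value = 0.0000 ≤ continuation, so V_u = 12.0671
Node d (S = 65): continuation = e^(−0.07)·[0.7042·43.7500 + 0.2958·82.7500] = 51.5492; exercise value = 60.0000 > continuation, so V_d = 60.0000 (exercise)
Node 0 (S = 100): continuation = e^(−0.07)·[0.7042·12.0671 + 0.2958·60.0000] = 24.4722; exercise value = 25.0000 > continuation, so V_0 = 25.0000 (exercise)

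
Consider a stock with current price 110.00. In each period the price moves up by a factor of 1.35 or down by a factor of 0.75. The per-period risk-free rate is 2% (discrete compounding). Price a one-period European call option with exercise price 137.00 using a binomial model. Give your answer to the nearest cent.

Risk-neutral probability p = (1 + 0.02 − 0.75)/(1.35 − 0.75) = 0.2700/0.6000 = 0.4500
Terminal stock prices: S_u = 148.5, S_d = 82.5
Terminal payoffs (S − K): max(11.5, 0) = 11.5, max(-54.5, 0) = 0
Node 0 (S = 110): V_0 = 1/1.02·[0.4500·11.5000 + 0.5500·0.0000] = 5.0735

5.07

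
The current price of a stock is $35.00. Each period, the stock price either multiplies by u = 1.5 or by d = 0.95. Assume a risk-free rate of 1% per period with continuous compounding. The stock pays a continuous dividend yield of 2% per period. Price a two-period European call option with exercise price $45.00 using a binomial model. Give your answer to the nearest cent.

$0.82

Per-period risk-free factor R = e^0.01 = 1.0101; dividend-adjusted growth = e^(0.01−0.02) = 0.9900.
Risk-neutral probability p = (0.9900 − 0.95)/(1.5 − 0.95) = 0.0400/0.5500 = 0.0728
Terminal stock prices: S_uu = 78.75, S_ud = 49.88, S_dd = 31.59
Terminal payoffs (S − K): max(33.75, 0) = 33.75, max(4.875, 0) = 4.875, max(-13.41, 0) = 0
Node u (S = 52.5): V_u = e^(−0.01)·[0.0728·33.7500 + 0.9272·4.8750] = 6.9082
Node d (S = 33.25): V_d = e^(−0.01)·[0.0728·4.8750 + 0.9272·0.0000] = 0.3515
Node 0 (S = 35): V_0 = e^(−0.01)·[0.0728·6.9082 + 0.9272·0.3515] = 0.8207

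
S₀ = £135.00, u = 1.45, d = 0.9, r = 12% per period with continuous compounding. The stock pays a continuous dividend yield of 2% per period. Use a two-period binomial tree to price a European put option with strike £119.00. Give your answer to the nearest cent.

£2.98

Per-period risk-free factor R = e^0.12 = 1.1275; dividend-adjusted growth = e^(0.12−0.02) = 1.1052.
Risk-neutral probability p = (1.1052 − 0.9)/(1.45 − 0.9) = 0.2052/0.5500 = 0.3730
Terminal stock prices: S_uu = 283.8, S_ud = 176.2, S_dd = 109.4
Terminal payoffs (K − S): max(-164.8, 0) = 0, max(-57.18, 0) = 0, max(9.65, 0) = 9.65
Node u (S = 195.8): V_u = e^(−0.12)·[0.3730·0.0000 + 0.6270·0.0000] = 0.0000
Node d (S = 121.5): V_d = e^(−0.12)·[0.3730·0.0000 + 0.6270·9.6500] = 5.3660
Node 0 (S = 135): V_0 = e^(−0.12)·[0.3730·0.0000 + 0.6270·5.3660] = 2.9839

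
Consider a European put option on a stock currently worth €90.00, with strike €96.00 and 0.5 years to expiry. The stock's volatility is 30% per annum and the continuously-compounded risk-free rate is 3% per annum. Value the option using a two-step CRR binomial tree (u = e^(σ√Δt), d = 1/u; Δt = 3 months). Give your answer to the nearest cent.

CRR parameters: u = e^(σ√Δt) = e^(0.3·√0.25) = 1.1618, d = 1/u = 0.8607
Per-period rate: rΔt = 0.03·0.25 = 0.0075, so R = e^0.0075 = 1.0075
Risk-neutral probability p = (e^0.0075 − 0.8607)/(1.1618 − 0.8607) = 0.1468/0.3011 = 0.4876
Terminal stock prices: S_uu = 121.5, S_ud = 90, S_dd = 66.67
Terminal payoffs (K − S): max(-25.49, 0) = 0, max(6, 0) = 6, max(29.33, 0) = 29.33
Node u (S = 104.6): V_u = e^(−0.0075)·[0.4876·0.0000 + 0.5124·6.0000] = 3.0516
Node d (S = 77.46): V_d = e^(−0.0075)·[0.4876·6.0000 + 0.5124·29.3264] = 17.8190
Node 0 (S = 90): V_0 = e^(−0.0075)·[0.4876·3.0516 + 0.5124·17.8190] = 10.5395

€10.54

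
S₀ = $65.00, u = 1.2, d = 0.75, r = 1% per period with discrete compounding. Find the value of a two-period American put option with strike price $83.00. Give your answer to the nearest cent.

$20.18

Risk-neutral probability p = (1 + 0.01 − 0.75)/(1.2 − 0.75) = 0.2600/0.4500 = 0.5778
Terminal stock prices: S_uu = 93.6, S_ud = 58.5, S_dd = 36.56
Terminal payoffs (K − S): max(-10.6, 0) = 0, max(24.5, 0) = 24.5, max(46.44, 0) = 46.44
Node u (S = 78): continuation = 1/1.01·[0.5778·0.0000 + 0.4222·24.5000] = 10.2420; exercise value = 5.0000 ≤ continuation, so V_u = 10.2420
Node d (S = 48.75): continuation = 1/1.01·[0.5778·24.5000 + 0.4222·46.4375] = 33.4282; exercise value = 34.2500 > continuation, so V_d = 34.2500 (exercise)
Node 0 (S = 65): continuation = 1/1.01·[0.5778·10.2420 + 0.4222·34.2500] = 20.1770; exercise value = 18.0000 ≤ continuation, so V_0 = 20.1770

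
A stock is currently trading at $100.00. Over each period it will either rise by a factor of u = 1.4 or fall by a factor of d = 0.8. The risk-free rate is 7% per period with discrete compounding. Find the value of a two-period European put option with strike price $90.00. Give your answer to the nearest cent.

$6.87

Risk-neutral probability p = (1 + 0.07 − 0.8)/(1.4 − 0.8) = 0.2700/0.6000 = 0.4500
Terminal stock prices: S_uu = 196, S_ud = 112, S_dd = 64
Terminal payoffs (K − S): max(-106, 0) = 0, max(-22, 0) = 0, max(26, 0) = 26
Node u (S = 140): V_u = 1/1.07·[0.4500·0.0000 + 0.5500·0.0000] = 0.0000
Node d (S = 80): V_d = 1/1.07·[0.4500·0.0000 + 0.5500·26.0000] = 13.3645
Node 0 (S = 100): V_0 = 1/1.07·[0.4500·0.0000 + 0.5500·13.3645] = 6.8696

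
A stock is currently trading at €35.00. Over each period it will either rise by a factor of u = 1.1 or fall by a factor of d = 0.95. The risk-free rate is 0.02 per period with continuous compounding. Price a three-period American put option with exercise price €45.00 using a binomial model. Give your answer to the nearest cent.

€10.00

Risk-neutral probability p = (e^0.02 − 0.95)/(1.1 − 0.95) = 0.0702/0.1500 = 0.4680
Terminal stock prices: S_uuu = 46.59, S_uud = 40.23, S_udd = 34.75, S_ddd = 30.01
Terminal payoffs (K − S): max(-1.585, 0) = 0, max(4.767, 0) = 4.767, max(10.25, 0) = 10.25, max(14.99, 0) = 14.99
Node uu (S = 42.35): continuation = e^(−0.02)·[0.4680·0.0000 + 0.5320·4.7675] = 2.4860; exercise value = 2.6500 > continuation, so V_uu = 2.6500 (exercise)
Node ud (S = 36.57): continuation = e^(−0.02)·[0.4680·4.7675 + 0.5320·10.2538] = 7.5339; exercise value = 8.4250 > continuation, so V_ud = 8.4250 (exercise)
Node dd (S = 31.59): continuation = e^(−0.02)·[0.4680·10.2538 + 0.5320·14.9919] = 12.5214; exercise value = 13.4125 > continuation, so V_dd = 13.4125 (exercise)
Node u (S = 38.5): continuation = e^(−0.02)·[0.4680·2.6500 + 0.5320·8.4250] = 5.6089; exercise value = 6.5000 > continuation, so V_u = 6.5000 (exercise)
Node d (S = 33.25): continuation = e^(−0.02)·[0.4680·8.4250 + 0.5320·13.4125] = 10.8589; exercise value = 11.7500 > continuation, so V_d = 11.7500 (exercise)
Node 0 (S = 35): continuation = e^(−0.02)·[0.4680·6.5000 + 0.5320·11.7500] = 9.1089; exercise value = 10.0000 > continuation, so V_0 = 10.0000 (exercise)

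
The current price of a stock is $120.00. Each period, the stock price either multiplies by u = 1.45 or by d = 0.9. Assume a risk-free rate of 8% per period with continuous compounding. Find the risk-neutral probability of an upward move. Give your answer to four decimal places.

Risk-neutral probability p = (e^0.08 − 0.9)/(1.45 − 0.9) = 0.1833/0.5500 = 0.3332

p = 0.3332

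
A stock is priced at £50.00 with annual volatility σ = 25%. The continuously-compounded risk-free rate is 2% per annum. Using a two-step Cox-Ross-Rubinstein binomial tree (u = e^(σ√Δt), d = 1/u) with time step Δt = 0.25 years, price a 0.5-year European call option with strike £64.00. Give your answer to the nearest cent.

CRR parameters: u = e^(σ√Δt) = e^(0.25·√0.25) = 1.1331, d = 1/u = 0.8825
Per-period rate: rΔt = 0.02·0.25 = 0.005, so R = e^0.005 = 1.0050
Risk-neutral probability p = (e^0.005 − 0.8825)/(1.1331 − 0.8825) = 0.1225/0.2507 = 0.4888
Terminal stock prices: S_uu = 64.2, S_ud = 50, S_dd = 38.94
Terminal payoffs (S − K): max(0.2013, 0) = 0.2013, max(-14, 0) = 0, max(-25.06, 0) = 0
Node u (S = 56.66): V_u = e^(−0.005)·[0.4888·0.2013 + 0.5112·0.0000] = 0.0979
Node d (S = 44.12): V_d = e^(−0.005)·[0.4888·0.0000 + 0.5112·0.0000] = 0.0000
Node 0 (S = 50): V_0 = e^(−0.005)·[0.4888·0.0979 + 0.5112·0.0000] = 0.0476

£0.05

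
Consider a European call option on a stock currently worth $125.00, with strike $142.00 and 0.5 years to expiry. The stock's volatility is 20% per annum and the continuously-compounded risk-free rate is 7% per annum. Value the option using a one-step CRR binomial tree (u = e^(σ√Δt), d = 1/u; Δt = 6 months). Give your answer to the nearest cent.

CRR parameters: u = e^(σ√Δt) = e^(0.2·√0.5) = 1.1519, d = 1/u = 0.8681
Per-period rate: rΔt = 0.07·0.5 = 0.035, so R = e^0.035 = 1.0356
Risk-neutral probability p = (e^0.035 − 0.8681)/(1.1519 − 0.8681) = 0.1675/0.2838 = 0.5902
Terminal stock prices: S_u = 144, S_d = 108.5
Terminal payoffs (S − K): max(1.989, 0) = 1.989, max(-33.48, 0) = 0
Node 0 (S = 125): V_0 = e^(−0.035)·[0.5902·1.9887 + 0.4098·0.0000] = 1.1334

$1.13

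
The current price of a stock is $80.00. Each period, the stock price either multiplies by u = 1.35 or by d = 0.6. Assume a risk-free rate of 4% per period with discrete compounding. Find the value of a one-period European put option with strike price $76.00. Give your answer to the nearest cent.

Risk-neutral probability p = (1 + 0.04 − 0.6)/(1.35 − 0.6) = 0.4400/0.7500 = 0.5867
Terminal stock prices: S_u = 108, S_d = 48
Terminal payoffs (K − S): max(-32, 0) = 0, max(28, 0) = 28
Node 0 (S = 80): V_0 = 1/1.04·[0.5867·0.0000 + 0.4133·28.0000] = 11.1282

$11.13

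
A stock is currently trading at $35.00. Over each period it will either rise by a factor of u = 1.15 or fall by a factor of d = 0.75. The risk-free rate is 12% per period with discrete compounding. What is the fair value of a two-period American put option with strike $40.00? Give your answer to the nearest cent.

Risk-neutral probability p = (1 + 0.12 − 0.75)/(1.15 − 0.75) = 0.3700/0.4000 = 0.9250
Terminal stock prices: S_uu = 46.29, S_ud = 30.19, S_dd = 19.69
Terminal payoffs (K − S): max(-6.287, 0) = 0, max(9.812, 0) = 9.812, max(20.31, 0) = 20.31
Node u (S = 40.25): continuation = 1/1.12·[0.9250·0.0000 + 0.0750·9.8125] = 0.6571; exercise value = 0.0000 ≤ continuation, so V_u = 0.6571
Node d (S = 26.25): continuation = 1/1.12·[0.9250·9.8125 + 0.0750·20.3125] = 9.4643; exercise value = 13.7500 > continuation, so V_d = 13.7500 (exercise)
Node 0 (S = 35): continuation = 1/1.12·[0.9250·0.6571 + 0.0750·13.7500] = 1.4634; exercise value = 5.0000 > continuation, so V_0 = 5.0000 (exercise)

$5.00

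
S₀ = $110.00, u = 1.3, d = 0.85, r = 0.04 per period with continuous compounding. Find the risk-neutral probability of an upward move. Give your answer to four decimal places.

p = 0.4240

Risk-neutral probability p = (e^0.04 − 0.85)/(1.3 − 0.85) = 0.1908/0.4500 = 0.4240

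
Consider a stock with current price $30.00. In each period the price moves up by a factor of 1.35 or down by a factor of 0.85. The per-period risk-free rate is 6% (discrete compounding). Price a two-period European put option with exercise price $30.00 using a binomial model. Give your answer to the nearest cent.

$2.49

Risk-neutral probability p = (1 + 0.06 − 0.85)/(1.35 − 0.85) = 0.2100/0.5000 = 0.4200
Terminal stock prices: S_uu = 54.68, S_ud = 34.42, S_dd = 21.67
Terminal payoffs (K − S): max(-24.68, 0) = 0, max(-4.425, 0) = 0, max(8.325, 0) = 8.325
Node u (S = 40.5): V_u = 1/1.06·[0.4200·0.0000 + 0.5800·0.0000] = 0.0000
Node d (S = 25.5): V_d = 1/1.06·[0.4200·0.0000 + 0.5800·8.3250] = 4.5552
Node 0 (S = 30): V_0 = 1/1.06·[0.4200·0.0000 + 0.5800·4.5552] = 2.4925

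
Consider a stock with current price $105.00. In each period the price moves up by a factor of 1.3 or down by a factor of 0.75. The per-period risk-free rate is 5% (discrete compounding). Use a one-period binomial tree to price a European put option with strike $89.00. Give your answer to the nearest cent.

Risk-neutral probability p = (1 + 0.05 − 0.75)/(1.3 − 0.75) = 0.3000/0.5500 = 0.5455
Terminal stock prices: S_u = 136.5, S_d = 78.75
Terminal payoffs (K − S): max(-47.5, 0) = 0, max(10.25, 0) = 10.25
Node 0 (S = 105): V_0 = 1/1.05·[0.5455·0.0000 + 0.4545·10.2500] = 4.4372

$4.44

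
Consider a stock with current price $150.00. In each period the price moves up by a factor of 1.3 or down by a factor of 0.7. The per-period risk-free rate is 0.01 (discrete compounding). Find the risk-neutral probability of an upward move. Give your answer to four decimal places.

p = 0.5167

Risk-neutral probability p = (1 + 0.01 − 0.7)/(1.3 − 0.7) = 0.3100/0.6000 = 0.5167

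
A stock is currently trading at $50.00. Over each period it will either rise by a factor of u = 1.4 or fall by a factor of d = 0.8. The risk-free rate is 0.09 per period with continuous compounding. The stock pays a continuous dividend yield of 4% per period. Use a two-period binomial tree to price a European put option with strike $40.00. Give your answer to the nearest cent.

$2.26

Per-period risk-free factor R = e^0.09 = 1.0942; dividend-adjusted growth = e^(0.09−0.04) = 1.0513.
Risk-neutral probability p = (1.0513 − 0.8)/(1.4 − 0.8) = 0.2513/0.6000 = 0.4188
Terminal stock prices: S_uu = 98, S_ud = 56, S_dd = 32
Terminal payoffs (K − S): max(-58, 0) = 0, max(-16, 0) = 0, max(8, 0) = 8
Node u (S = 70): V_u = e^(−0.09)·[0.4188·0.0000 + 0.5812·0.0000] = 0.0000
Node d (S = 40): V_d = e^(−0.09)·[0.4188·0.0000 + 0.5812·8.0000] = 4.2495
Node 0 (S = 50): V_0 = e^(−0.09)·[0.4188·0.0000 + 0.5812·4.2495] = 2.2573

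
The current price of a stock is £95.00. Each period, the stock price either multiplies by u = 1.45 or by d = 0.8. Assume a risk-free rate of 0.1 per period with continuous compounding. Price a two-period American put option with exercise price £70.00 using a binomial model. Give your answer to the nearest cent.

Risk-neutral probability p = (e^0.1 − 0.8)/(1.45 − 0.8) = 0.3052/0.6500 = 0.4695
Terminal stock prices: S_uu = 199.7, S_ud = 110.2, S_dd = 60.8
Terminal payoffs (K − S): max(-129.7, 0) = 0, max(-40.2, 0) = 0, max(9.2, 0) = 9.2
Node u (S = 137.8): continuation = e^(−0.1)·[0.4695·0.0000 + 0.5305·0.0000] = 0.0000; exercise value = 0.0000 ≤ continuation, so V_u = 0.0000
Node d (S = 76): continuation = e^(−0.1)·[0.4695·0.0000 + 0.5305·9.2000] = 4.4162; exercise value = 0.0000 ≤ continuation, so V_d = 4.4162
Node 0 (S = 95): continuation = e^(−0.1)·[0.4695·0.0000 + 0.5305·4.4162] = 2.1199; exercise value = 0.0000 ≤ continuation, so V_0 = 2.1199

£2.12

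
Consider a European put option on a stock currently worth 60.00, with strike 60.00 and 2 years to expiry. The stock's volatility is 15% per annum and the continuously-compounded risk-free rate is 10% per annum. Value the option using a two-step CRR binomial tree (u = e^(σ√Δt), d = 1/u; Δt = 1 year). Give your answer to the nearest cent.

CRR parameters: u = e^(σ√Δt) = e^(0.15·√1) = 1.1618, d = 1/u = 0.8607
Per-period rate: rΔt = 0.1·1 = 0.1, so R = e^0.1 = 1.1052
Risk-neutral probability p = (e^0.1 − 0.8607)/(1.1618 − 0.8607) = 0.2445/0.3011 = 0.8118
Terminal stock prices: S_uu = 80.99, S_ud = 60, S_dd = 44.45
Terminal payoffs (K − S): max(-20.99, 0) = 0, max(0, 0) = 0, max(15.55, 0) = 15.55
Node u (S = 69.71): V_u = e^(−0.1)·[0.8118·0.0000 + 0.1882·0.0000] = 0.0000
Node d (S = 51.64): V_d = e^(−0.1)·[0.8118·0.0000 + 0.1882·15.5509] = 2.6478
Node 0 (S = 60): V_0 = e^(−0.1)·[0.8118·0.0000 + 0.1882·2.6478] = 0.4508

0.45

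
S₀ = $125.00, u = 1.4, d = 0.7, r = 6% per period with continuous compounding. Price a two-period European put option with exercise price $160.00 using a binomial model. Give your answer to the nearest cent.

$37.05

Risk-neutral probability p = (e^0.06 − 0.7)/(1.4 − 0.7) = 0.3618/0.7000 = 0.5169
Terminal stock prices: S_uu = 245, S_ud = 122.5, S_dd = 61.25
Terminal payoffs (K − S): max(-85, 0) = 0, max(37.5, 0) = 37.5, max(98.75, 0) = 98.75
Node u (S = 175): V_u = e^(−0.06)·[0.5169·0.0000 + 0.4831·37.5000] = 17.0609
Node d (S = 87.5): V_d = e^(−0.06)·[0.5169·37.5000 + 0.4831·98.7500] = 63.1823
Node 0 (S = 125): V_0 = e^(−0.06)·[0.5169·17.0609 + 0.4831·63.1823] = 37.0507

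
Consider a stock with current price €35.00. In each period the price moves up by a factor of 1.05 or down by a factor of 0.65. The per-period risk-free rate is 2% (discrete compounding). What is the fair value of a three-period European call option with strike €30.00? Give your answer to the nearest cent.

Risk-neutral probability p = (1 + 0.02 − 0.65)/(1.05 − 0.65) = 0.3700/0.4000 = 0.9250
Terminal stock prices: S_uuu = 40.52, S_uud = 25.08, S_udd = 15.53, S_ddd = 9.612
Terminal payoffs (S − K): max(10.52, 0) = 10.52, max(-4.918, 0) = 0, max(-14.47, 0) = 0, max(-20.39, 0) = 0
Node uu (S = 38.59): V_uu = 1/1.02·[0.9250·10.5169 + 0.0750·0.0000] = 9.5374
Node ud (S = 23.89): V_ud = 1/1.02·[0.9250·0.0000 + 0.0750·0.0000] = 0.0000
Node dd (S = 14.79): V_dd = 1/1.02·[0.9250·0.0000 + 0.0750·0.0000] = 0.0000
Node u (S = 36.75): V_u = 1/1.02·[0.9250·9.5374 + 0.0750·0.0000] = 8.6491
Node d (S = 22.75): V_d = 1/1.02·[0.9250·0.0000 + 0.0750·0.0000] = 0.0000
Node 0 (S = 35): V_0 = 1/1.02·[0.9250·8.6491 + 0.0750·0.0000] = 7.8435

€7.84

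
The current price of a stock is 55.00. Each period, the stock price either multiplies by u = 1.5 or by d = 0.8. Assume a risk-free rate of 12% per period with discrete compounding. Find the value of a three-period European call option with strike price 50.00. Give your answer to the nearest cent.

Risk-neutral probability p = (1 + 0.12 − 0.8)/(1.5 − 0.8) = 0.3200/0.7000 = 0.4571
Terminal stock prices: S_uuu = 185.6, S_uud = 99, S_udd = 52.8, S_ddd = 28.16
Terminal payoffs (S − K): max(135.6, 0) = 135.6, max(49, 0) = 49, max(2.8, 0) = 2.8, max(-21.84, 0) = 0
Node uu (S = 123.8): V_uu = 1/1.12·[0.4571·135.6250 + 0.5429·49.0000] = 79.1071
Node ud (S = 66): V_ud = 1/1.12·[0.4571·49.0000 + 0.5429·2.8000] = 21.3571
Node dd (S = 35.2): V_dd = 1/1.12·[0.4571·2.8000 + 0.5429·0.0000] = 1.1429
Node u (S = 82.5): V_u = 1/1.12·[0.4571·79.1071 + 0.5429·21.3571] = 42.6403
Node d (S = 44): V_d = 1/1.12·[0.4571·21.3571 + 0.5429·1.1429] = 9.2711
Node 0 (S = 55): V_0 = 1/1.12·[0.4571·42.6403 + 0.5429·9.2711] = 21.8979

21.90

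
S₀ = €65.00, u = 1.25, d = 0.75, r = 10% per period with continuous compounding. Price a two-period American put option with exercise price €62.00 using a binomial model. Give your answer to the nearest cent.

€3.65

Risk-neutral probability p = (e^0.1 − 0.75)/(1.25 − 0.75) = 0.3552/0.5000 = 0.7103
Terminal stock prices: S_uu = 101.6, S_ud = 60.94, S_dd = 36.56
Terminal payoffs (K − S): max(-39.56, 0) = 0, max(1.062, 0) = 1.062, max(25.44, 0) = 25.44
Node u (S = 81.25): continuation = e^(−0.1)·[0.7103·0.0000 + 0.2897·1.0625] = 0.2785; exercise value = 0.0000 ≤ continuation, so V_u = 0.2785
Node d (S = 48.75): continuation = e^(−0.1)·[0.7103·1.0625 + 0.2897·25.4375] = 7.3499; exercise value = 13.2500 > continuation, so V_d = 13.2500 (exercise)
Node 0 (S = 65): continuation = e^(−0.1)·[0.7103·0.2785 + 0.2897·13.2500] = 3.6517; exercise value = 0.0000 ≤ continuation, so V_0 = 3.6517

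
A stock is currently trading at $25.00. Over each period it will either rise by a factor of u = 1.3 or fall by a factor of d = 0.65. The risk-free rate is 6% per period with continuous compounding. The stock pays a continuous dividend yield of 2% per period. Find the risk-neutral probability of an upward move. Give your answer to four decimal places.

p = 0.6012

Per-period risk-free factor R = e^0.06 = 1.0618; dividend-adjusted growth = e^(0.06−0.02) = 1.0408.
Risk-neutral probability p = (1.0408 − 0.65)/(1.3 − 0.65) = 0.3908/0.6500 = 0.6012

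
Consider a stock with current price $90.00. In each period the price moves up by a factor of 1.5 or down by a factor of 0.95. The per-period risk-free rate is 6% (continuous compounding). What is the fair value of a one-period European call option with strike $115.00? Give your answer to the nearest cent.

Risk-neutral probability p = (e^0.06 − 0.95)/(1.5 − 0.95) = 0.1118/0.5500 = 0.2033
Terminal stock prices: S_u = 135, S_d = 85.5
Terminal payoffs (S − K): max(20, 0) = 20, max(-29.5, 0) = 0
Node 0 (S = 90): V_0 = e^(−0.06)·[0.2033·20.0000 + 0.7967·0.0000] = 3.8300

$3.83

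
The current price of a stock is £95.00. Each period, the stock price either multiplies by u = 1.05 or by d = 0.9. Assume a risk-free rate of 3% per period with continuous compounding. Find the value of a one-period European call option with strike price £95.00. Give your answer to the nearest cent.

Risk-neutral probability p = (e^0.03 − 0.9)/(1.05 − 0.9) = 0.1305/0.1500 = 0.8697
Terminal stock prices: S_u = 99.75, S_d = 85.5
Terminal payoffs (S − K): max(4.75, 0) = 4.75, max(-9.5, 0) = 0
Node 0 (S = 95): V_0 = e^(−0.03)·[0.8697·4.7500 + 0.1303·0.0000] = 4.0090

£4.01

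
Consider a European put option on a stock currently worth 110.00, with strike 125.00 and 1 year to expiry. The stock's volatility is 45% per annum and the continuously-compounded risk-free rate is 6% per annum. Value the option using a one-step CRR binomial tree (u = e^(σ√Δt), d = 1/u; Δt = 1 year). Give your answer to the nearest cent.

28.12

CRR parameters: u = e^(σ√Δt) = e^(0.45·√1) = 1.5683, d = 1/u = 0.6376
Per-period rate: rΔt = 0.06·1 = 0.06, so R = e^0.06 = 1.0618
Risk-neutral probability p = (e^0.06 − 0.6376)/(1.5683 − 0.6376) = 0.4242/0.9307 = 0.4558
Terminal stock prices: S_u = 172.5, S_d = 70.14
Terminal payoffs (K − S): max(-47.51, 0) = 0, max(54.86, 0) = 54.86
Node 0 (S = 110): V_0 = e^(−0.06)·[0.4558·0.0000 + 0.5442·54.8609] = 28.1165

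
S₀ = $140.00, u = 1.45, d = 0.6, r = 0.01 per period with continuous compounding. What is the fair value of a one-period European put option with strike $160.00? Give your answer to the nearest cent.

Risk-neutral probability p = (e^0.01 − 0.6)/(1.45 − 0.6) = 0.4101/0.8500 = 0.4824
Terminal stock prices: S_u = 203, S_d = 84
Terminal payoffs (K − S): max(-43, 0) = 0, max(76, 0) = 76
Node 0 (S = 140): V_0 = e^(−0.01)·[0.4824·0.0000 + 0.5176·76.0000] = 38.9453

$38.95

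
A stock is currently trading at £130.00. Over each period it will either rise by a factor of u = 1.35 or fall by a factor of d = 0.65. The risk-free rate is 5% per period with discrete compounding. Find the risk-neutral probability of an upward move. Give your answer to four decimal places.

Risk-neutral probability p = (1 + 0.05 − 0.65)/(1.35 − 0.65) = 0.4000/0.7000 = 0.5714

p = 0.5714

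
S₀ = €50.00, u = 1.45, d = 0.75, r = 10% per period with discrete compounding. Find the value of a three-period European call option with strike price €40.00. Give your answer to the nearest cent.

€21.72

Risk-neutral probability p = (1 + 0.1 − 0.75)/(1.45 − 0.75) = 0.3500/0.7000 = 0.5000
Terminal stock prices: S_uuu = 152.4, S_uud = 78.84, S_udd = 40.78, S_ddd = 21.09
Terminal payoffs (S − K): max(112.4, 0) = 112.4, max(38.84, 0) = 38.84, max(0.7812, 0) = 0.7812, max(-18.91, 0) = 0
Node uu (S = 105.1): V_uu = 1/1.1·[0.5000·112.4313 + 0.5000·38.8438] = 68.7614
Node ud (S = 54.38): V_ud = 1/1.1·[0.5000·38.8438 + 0.5000·0.7812] = 18.0114
Node dd (S = 28.12): V_dd = 1/1.1·[0.5000·0.7812 + 0.5000·0.0000] = 0.3551
Node u (S = 72.5): V_u = 1/1.1·[0.5000·68.7614 + 0.5000·18.0114] = 39.4421
Node d (S = 37.5): V_d = 1/1.1·[0.5000·18.0114 + 0.5000·0.3551] = 8.3484
Node 0 (S = 50): V_0 = 1/1.1·[0.5000·39.4421 + 0.5000·8.3484] = 21.7230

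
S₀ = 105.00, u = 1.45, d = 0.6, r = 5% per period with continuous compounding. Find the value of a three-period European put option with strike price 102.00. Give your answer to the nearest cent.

Risk-neutral probability p = (e^0.05 − 0.6)/(1.45 − 0.6) = 0.4513/0.8500 = 0.5309
Terminal stock prices: S_uuu = 320.1, S_uud = 132.5, S_udd = 54.81, S_ddd = 22.68
Terminal payoffs (K − S): max(-218.1, 0) = 0, max(-30.46, 0) = 0, max(47.19, 0) = 47.19, max(79.32, 0) = 79.32
Node uu (S = 220.8): V_uu = e^(−0.05)·[0.5309·0.0000 + 0.4691·0.0000] = 0.0000
Node ud (S = 91.35): V_ud = e^(−0.05)·[0.5309·0.0000 + 0.4691·47.1900] = 21.0569
Node dd (S = 37.8): V_dd = e^(−0.05)·[0.5309·47.1900 + 0.4691·79.3200] = 59.2254
Node u (S = 152.2): V_u = e^(−0.05)·[0.5309·0.0000 + 0.4691·21.0569] = 9.3959
Node d (S = 63): V_d = e^(−0.05)·[0.5309·21.0569 + 0.4691·59.2254] = 37.0613
Node 0 (S = 105): V_0 = e^(−0.05)·[0.5309·9.3959 + 0.4691·37.0613] = 21.2824

21.28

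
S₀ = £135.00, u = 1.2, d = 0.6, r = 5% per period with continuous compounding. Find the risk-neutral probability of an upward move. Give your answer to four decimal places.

p = 0.7521

Risk-neutral probability p = (e^0.05 − 0.6)/(1.2 − 0.6) = 0.4513/0.6000 = 0.7521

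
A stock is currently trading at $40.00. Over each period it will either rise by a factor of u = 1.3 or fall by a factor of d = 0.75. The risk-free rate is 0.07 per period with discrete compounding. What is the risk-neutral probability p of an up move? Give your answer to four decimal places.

Risk-neutral probability p = (1 + 0.07 − 0.75)/(1.3 − 0.75) = 0.3200/0.5500 = 0.5818

p = 0.5818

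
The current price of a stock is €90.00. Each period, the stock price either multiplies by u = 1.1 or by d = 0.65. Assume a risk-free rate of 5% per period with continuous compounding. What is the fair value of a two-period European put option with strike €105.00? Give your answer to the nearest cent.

Risk-neutral probability p = (e^0.05 − 0.65)/(1.1 − 0.65) = 0.4013/0.4500 = 0.8917
Terminal stock prices: S_uu = 108.9, S_ud = 64.35, S_dd = 38.03
Terminal payoffs (K − S): max(-3.9, 0) = 0, max(40.65, 0) = 40.65, max(66.97, 0) = 66.97
Node u (S = 99): V_u = e^(−0.05)·[0.8917·0.0000 + 0.1083·40.6500] = 4.1872
Node d (S = 58.5): V_d = e^(−0.05)·[0.8917·40.6500 + 0.1083·66.9750] = 41.3791
Node 0 (S = 90): V_0 = e^(−0.05)·[0.8917·4.1872 + 0.1083·41.3791] = 7.8139

€7.81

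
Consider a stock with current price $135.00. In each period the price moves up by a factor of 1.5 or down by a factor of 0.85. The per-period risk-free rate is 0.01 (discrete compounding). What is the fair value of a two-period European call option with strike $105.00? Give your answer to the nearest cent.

Risk-neutral probability p = (1 + 0.01 − 0.85)/(1.5 − 0.85) = 0.1600/0.6500 = 0.2462
Terminal stock prices: S_uu = 303.8, S_ud = 172.1, S_dd = 97.54
Terminal payoffs (S − K): max(198.8, 0) = 198.8, max(67.12, 0) = 67.12, max(-7.463, 0) = 0
Node u (S = 202.5): V_u = 1/1.01·[0.2462·198.7500 + 0.7538·67.1250] = 98.5396
Node d (S = 114.8): V_d = 1/1.01·[0.2462·67.1250 + 0.7538·0.0000] = 16.3595
Node 0 (S = 135): V_0 = 1/1.01·[0.2462·98.5396 + 0.7538·16.3595] = 36.2262

$36.23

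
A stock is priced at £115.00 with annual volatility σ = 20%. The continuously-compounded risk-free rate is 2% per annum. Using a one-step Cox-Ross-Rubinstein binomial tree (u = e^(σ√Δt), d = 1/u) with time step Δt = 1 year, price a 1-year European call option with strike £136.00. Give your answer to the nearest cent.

CRR parameters: u = e^(σ√Δt) = e^(0.2·√1) = 1.2214, d = 1/u = 0.8187
Per-period rate: rΔt = 0.02·1 = 0.02, so R = e^0.02 = 1.0202
Risk-neutral probability p = (e^0.02 − 0.8187)/(1.2214 − 0.8187) = 0.2015/0.4027 = 0.5003
Terminal stock prices: S_u = 140.5, S_d = 94.15
Terminal payoffs (S − K): max(4.461, 0) = 4.461, max(-41.85, 0) = 0
Node 0 (S = 115): V_0 = e^(−0.02)·[0.5003·4.4613 + 0.4997·0.0000] = 2.1880

£2.19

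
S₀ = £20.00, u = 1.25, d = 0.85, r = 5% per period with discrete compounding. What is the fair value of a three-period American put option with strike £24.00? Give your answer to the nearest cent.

£4.00

Risk-neutral probability p = (1 + 0.05 − 0.85)/(1.25 − 0.85) = 0.2000/0.4000 = 0.5000
Terminal stock prices: S_uuu = 39.06, S_uud = 26.56, S_udd = 18.06, S_ddd = 12.28
Terminal payoffs (K − S): max(-15.06, 0) = 0, max(-2.562, 0) = 0, max(5.938, 0) = 5.938, max(11.72, 0) = 11.72
Node uu (S = 31.25): continuation = 1/1.05·[0.5000·0.0000 + 0.5000·0.0000] = 0.0000; exercise value = 0.0000 ≤ continuation, so V_uu = 0.0000
Node ud (S = 21.25): continuation = 1/1.05·[0.5000·0.0000 + 0.5000·5.9375] = 2.8274; exercise value = 2.7500 ≤ continuation, so V_ud = 2.8274
Node dd (S = 14.45): continuation = 1/1.05·[0.5000·5.9375 + 0.5000·11.7175] = 8.4071; exercise value = 9.5500 > continuation, so V_dd = 9.5500 (exercise)
Node u (S = 25): continuation = 1/1.05·[0.5000·0.0000 + 0.5000·2.8274] = 1.3464; exercise value = 0.0000 ≤ continuation, so V_u = 1.3464
Node d (S = 17): continuation = 1/1.05·[0.5000·2.8274 + 0.5000·9.5500] = 5.8940; exercise value = 7.0000 > continuation, so V_d = 7.0000 (exercise)
Node 0 (S = 20): continuation = 1/1.05·[0.5000·1.3464 + 0.5000·7.0000] = 3.9745; exercise value = 4.0000 > continuation, so V_0 = 4.0000 (exercise)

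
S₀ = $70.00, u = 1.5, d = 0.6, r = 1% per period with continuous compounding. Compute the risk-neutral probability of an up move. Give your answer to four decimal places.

Risk-neutral probability p = (e^0.01 − 0.6)/(1.5 − 0.6) = 0.4101/0.9000 = 0.4556

p = 0.4556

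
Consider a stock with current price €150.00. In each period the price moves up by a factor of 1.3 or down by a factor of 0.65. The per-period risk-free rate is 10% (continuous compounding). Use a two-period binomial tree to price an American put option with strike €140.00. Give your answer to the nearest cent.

€13.80

Risk-neutral probability p = (e^0.1 − 0.65)/(1.3 − 0.65) = 0.4552/0.6500 = 0.7003
Terminal stock prices: S_uu = 253.5, S_ud = 126.8, S_dd = 63.38
Terminal payoffs (K − S): max(-113.5, 0) = 0, max(13.25, 0) = 13.25, max(76.62, 0) = 76.62
Node u (S = 195): continuation = e^(−0.1)·[0.7003·0.0000 + 0.2997·13.2500] = 3.5936; exercise value = 0.0000 ≤ continuation, so V_u = 3.5936
Node d (S = 97.5): continuation = e^(−0.1)·[0.7003·13.2500 + 0.2997·76.6250] = 29.1772; exercise value = 42.5000 > continuation, so V_d = 42.5000 (exercise)
Node 0 (S = 150): continuation = e^(−0.1)·[0.7003·3.5936 + 0.2997·42.5000] = 13.8035; exercise value = 0.0000 ≤ continuation, so V_0 = 13.8035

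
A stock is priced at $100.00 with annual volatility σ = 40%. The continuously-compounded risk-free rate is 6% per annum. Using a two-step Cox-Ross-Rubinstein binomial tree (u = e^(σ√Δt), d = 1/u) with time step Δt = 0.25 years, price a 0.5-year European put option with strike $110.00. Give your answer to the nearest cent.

CRR parameters: u = e^(σ√Δt) = e^(0.4·√0.25) = 1.2214, d = 1/u = 0.8187
Per-period rate: rΔt = 0.06·0.25 = 0.015, so R = e^0.015 = 1.0151
Risk-neutral probability p = (e^0.015 − 0.8187)/(1.2214 − 0.8187) = 0.1964/0.4027 = 0.4877
Terminal stock prices: S_uu = 149.2, S_ud = 100, S_dd = 67.03
Terminal payoffs (K − S): max(-39.18, 0) = 0, max(10, 0) = 10, max(42.97, 0) = 42.97
Node u (S = 122.1): V_u = e^(−0.015)·[0.4877·0.0000 + 0.5123·10.0000] = 5.0467
Node d (S = 81.87): V_d = e^(−0.015)·[0.4877·10.0000 + 0.5123·42.9680] = 26.4892
Node 0 (S = 100): V_0 = e^(−0.015)·[0.4877·5.0467 + 0.5123·26.4892] = 15.7931

$15.79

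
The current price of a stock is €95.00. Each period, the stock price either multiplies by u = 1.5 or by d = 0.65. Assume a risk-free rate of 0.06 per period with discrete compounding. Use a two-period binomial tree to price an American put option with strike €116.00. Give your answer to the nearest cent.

€31.69

Risk-neutral probability p = (1 + 0.06 − 0.65)/(1.5 − 0.65) = 0.4100/0.8500 = 0.4824
Terminal stock prices: S_uu = 213.8, S_ud = 92.62, S_dd = 40.14
Terminal payoffs (K − S): max(-97.75, 0) = 0, max(23.38, 0) = 23.38, max(75.86, 0) = 75.86
Node u (S = 142.5): continuation = 1/1.06·[0.4824·0.0000 + 0.5176·23.3750] = 11.4151; exercise value = 0.0000 ≤ continuation, so V_u = 11.4151
Node d (S = 61.75): continuation = 1/1.06·[0.4824·23.3750 + 0.5176·75.8625] = 47.6840; exercise value = 54.2500 > continuation, so V_d = 54.2500 (exercise)
Node 0 (S = 95): continuation = 1/1.06·[0.4824·11.4151 + 0.5176·54.2500] = 31.6872; exercise value = 21.0000 ≤ continuation, so V_0 = 31.6872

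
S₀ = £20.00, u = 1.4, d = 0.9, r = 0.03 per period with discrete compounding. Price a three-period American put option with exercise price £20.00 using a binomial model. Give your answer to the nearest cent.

£2.01

Risk-neutral probability p = (1 + 0.03 − 0.9)/(1.4 − 0.9) = 0.1300/0.5000 = 0.2600
Terminal stock prices: S_uuu = 54.88, S_uud = 35.28, S_udd = 22.68, S_ddd = 14.58
Terminal payoffs (K − S): max(-34.88, 0) = 0, max(-15.28, 0) = 0, max(-2.68, 0) = 0, max(5.42, 0) = 5.42
Node uu (S = 39.2): continuation = 1/1.03·[0.2600·0.0000 + 0.7400·0.0000] = 0.0000; exercise value = 0.0000 ≤ continuation, so V_uu = 0.0000
Node ud (S = 25.2): continuation = 1/1.03·[0.2600·0.0000 + 0.7400·0.0000] = 0.0000; exercise value = 0.0000 ≤ continuation, so V_ud = 0.0000
Node dd (S = 16.2): continuation = 1/1.03·[0.2600·0.0000 + 0.7400·5.4200] = 3.8940; exercise value = 3.8000 ≤ continuation, so V_dd = 3.8940
Node u (S = 28): continuation = 1/1.03·[0.2600·0.0000 + 0.7400·0.0000] = 0.0000; exercise value = 0.0000 ≤ continuation, so V_u = 0.0000
Node d (S = 18): continuation = 1/1.03·[0.2600·0.0000 + 0.7400·3.8940] = 2.7976; exercise value = 2.0000 ≤ continuation, so V_d = 2.7976
Node 0 (S = 20): continuation = 1/1.03·[0.2600·0.0000 + 0.7400·2.7976] = 2.0099; exercise value = 0.0000 ≤ continuation, so V_0 = 2.0099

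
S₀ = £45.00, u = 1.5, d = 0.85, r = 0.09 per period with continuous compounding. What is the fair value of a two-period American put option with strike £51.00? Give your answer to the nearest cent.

Risk-neutral probability p = (e^0.09 − 0.85)/(1.5 − 0.85) = 0.2442/0.6500 = 0.3757
Terminal stock prices: S_uu = 101.2, S_ud = 57.38, S_dd = 32.51
Terminal payoffs (K − S): max(-50.25, 0) = 0, max(-6.375, 0) = 0, max(18.49, 0) = 18.49
Node u (S = 67.5): continuation = e^(−0.09)·[0.3757·0.0000 + 0.6243·0.0000] = 0.0000; exercise value = 0.0000 ≤ continuation, so V_u = 0.0000
Node d (S = 38.25): continuation = e^(−0.09)·[0.3757·0.0000 + 0.6243·18.4875] = 10.5492; exercise value = 12.7500 > continuation, so V_d = 12.7500 (exercise)
Node 0 (S = 45): continuation = e^(−0.09)·[0.3757·0.0000 + 0.6243·12.7500] = 7.2753; exercise value = 6.0000 ≤ continuation, so V_0 = 7.2753

£7.28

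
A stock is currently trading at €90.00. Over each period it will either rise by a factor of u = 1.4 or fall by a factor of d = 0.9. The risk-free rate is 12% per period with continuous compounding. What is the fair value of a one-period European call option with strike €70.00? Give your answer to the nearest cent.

€27.92

Risk-neutral probability p = (e^0.12 − 0.9)/(1.4 − 0.9) = 0.2275/0.5000 = 0.4550
Terminal stock prices: S_u = 126, S_d = 81
Terminal payoffs (S − K): max(56, 0) = 56, max(11, 0) = 11
Node 0 (S = 90): V_0 = e^(−0.12)·[0.4550·56.0000 + 0.5450·11.0000] = 27.9156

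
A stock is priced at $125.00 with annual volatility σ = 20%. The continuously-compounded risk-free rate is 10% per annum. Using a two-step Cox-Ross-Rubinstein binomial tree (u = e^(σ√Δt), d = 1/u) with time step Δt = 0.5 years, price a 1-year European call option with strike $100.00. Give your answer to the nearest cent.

CRR parameters: u = e^(σ√Δt) = e^(0.2·√0.5) = 1.1519, d = 1/u = 0.8681
Per-period rate: rΔt = 0.1·0.5 = 0.05, so R = e^0.05 = 1.0513
Risk-neutral probability p = (e^0.05 − 0.8681)/(1.1519 − 0.8681) = 0.1831/0.2838 = 0.6454
Terminal stock prices: S_uu = 165.9, S_ud = 125, S_dd = 94.2
Terminal payoffs (S − K): max(65.86, 0) = 65.86, max(25, 0) = 25, max(-5.795, 0) = 0
Node u (S = 144): V_u = e^(−0.05)·[0.6454·65.8621 + 0.3546·25.0000] = 48.8658
Node d (S = 108.5): V_d = e^(−0.05)·[0.6454·25.0000 + 0.3546·0.0000] = 15.3474
Node 0 (S = 125): V_0 = e^(−0.05)·[0.6454·48.8658 + 0.3546·15.3474] = 35.1757

$35.18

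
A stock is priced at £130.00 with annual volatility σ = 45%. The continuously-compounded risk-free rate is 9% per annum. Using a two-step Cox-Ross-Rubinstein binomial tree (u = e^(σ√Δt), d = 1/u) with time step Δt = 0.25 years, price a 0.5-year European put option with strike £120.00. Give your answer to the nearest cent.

CRR parameters: u = e^(σ√Δt) = e^(0.45·√0.25) = 1.2523, d = 1/u = 0.7985
Per-period rate: rΔt = 0.09·0.25 = 0.0225, so R = e^0.0225 = 1.0228
Risk-neutral probability p = (e^0.0225 − 0.7985)/(1.2523 − 0.7985) = 0.2242/0.4538 = 0.4941
Terminal stock prices: S_uu = 203.9, S_ud = 130, S_dd = 82.89
Terminal payoffs (K − S): max(-83.88, 0) = 0, max(-10, 0) = 0, max(37.11, 0) = 37.11
Node u (S = 162.8): V_u = e^(−0.0225)·[0.4941·0.0000 + 0.5059·0.0000] = 0.0000
Node d (S = 103.8): V_d = e^(−0.0225)·[0.4941·0.0000 + 0.5059·37.1083] = 18.3544
Node 0 (S = 130): V_0 = e^(−0.0225)·[0.4941·0.0000 + 0.5059·18.3544] = 9.0784

£9.08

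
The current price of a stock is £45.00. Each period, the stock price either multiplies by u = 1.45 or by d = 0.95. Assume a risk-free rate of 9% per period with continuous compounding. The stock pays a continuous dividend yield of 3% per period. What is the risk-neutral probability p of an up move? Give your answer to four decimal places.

p = 0.2237

Per-period risk-free factor R = e^0.09 = 1.0942; dividend-adjusted growth = e^(0.09−0.03) = 1.0618.
Risk-neutral probability p = (1.0618 − 0.95)/(1.45 − 0.95) = 0.1118/0.5000 = 0.2237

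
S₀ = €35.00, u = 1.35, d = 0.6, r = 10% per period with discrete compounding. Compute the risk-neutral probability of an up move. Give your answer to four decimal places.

Risk-neutral probability p = (1 + 0.1 − 0.6)/(1.35 − 0.6) = 0.5000/0.7500 = 0.6667

p = 0.6667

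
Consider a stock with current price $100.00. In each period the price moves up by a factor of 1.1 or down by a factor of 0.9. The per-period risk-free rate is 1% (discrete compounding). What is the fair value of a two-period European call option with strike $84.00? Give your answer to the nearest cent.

Risk-neutral probability p = (1 + 0.01 − 0.9)/(1.1 − 0.9) = 0.1100/0.2000 = 0.5500
Terminal stock prices: S_uu = 121, S_ud = 99, S_dd = 81
Terminal payoffs (S − K): max(37, 0) = 37, max(15, 0) = 15, max(-3, 0) = 0
Node u (S = 110): V_u = 1/1.01·[0.5500·37.0000 + 0.4500·15.0000] = 26.8317
Node d (S = 90): V_d = 1/1.01·[0.5500·15.0000 + 0.4500·0.0000] = 8.1683
Node 0 (S = 100): V_0 = 1/1.01·[0.5500·26.8317 + 0.4500·8.1683] = 18.2507

$18.25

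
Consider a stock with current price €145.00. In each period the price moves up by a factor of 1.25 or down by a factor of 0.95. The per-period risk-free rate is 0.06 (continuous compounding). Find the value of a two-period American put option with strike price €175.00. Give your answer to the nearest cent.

€30.00

Risk-neutral probability p = (e^0.06 − 0.95)/(1.25 − 0.95) = 0.1118/0.3000 = 0.3728
Terminal stock prices: S_uu = 226.6, S_ud = 172.2, S_dd = 130.9
Terminal payoffs (K − S): max(-51.56, 0) = 0, max(2.812, 0) = 2.812, max(44.14, 0) = 44.14
Node u (S = 181.2): continuation = e^(−0.06)·[0.3728·0.0000 + 0.6272·2.8125] = 1.6613; exercise value = 0.0000 ≤ continuation, so V_u = 1.6613
Node d (S = 137.8): continuation = e^(−0.06)·[0.3728·2.8125 + 0.6272·44.1375] = 27.0588; exercise value = 37.2500 > continuation, so V_d = 37.2500 (exercise)
Node 0 (S = 145): continuation = e^(−0.06)·[0.3728·1.6613 + 0.6272·37.2500] = 22.5863; exercise value = 30.0000 > continuation, so V_0 = 30.0000 (exercise)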